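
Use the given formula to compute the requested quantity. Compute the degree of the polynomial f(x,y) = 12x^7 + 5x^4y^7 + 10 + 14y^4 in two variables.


Examine each term for its total degree (sum of exponents).
  Term '12x^7' has total degree 7+0 = 7.
  Term '5x^4y^7' has total degree 4+7 = 11.
  Term '10' has total degree 0+0 = 0.
  Term '14y^4' has total degree 0+4 = 4.
The maximum total degree among all terms is 11.

11


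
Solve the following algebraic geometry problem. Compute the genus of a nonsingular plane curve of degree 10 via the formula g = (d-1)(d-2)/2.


Using the genus formula for smooth plane curves:
g = (d-1)(d-2)/2
g = (10-1)(10-2)/2
g = 9*8/2
g = 72/2 = 36

36


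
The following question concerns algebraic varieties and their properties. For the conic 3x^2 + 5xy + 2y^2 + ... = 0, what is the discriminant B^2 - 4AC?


The discriminant of a conic Ax^2 + Bxy + Cy^2 + ... = 0 is B^2 - 4AC.
B^2 = 5^2 = 25
4AC = 4*3*2 = 24
Discriminant = 25 - 24 = 1

1


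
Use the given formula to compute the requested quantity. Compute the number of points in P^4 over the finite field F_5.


P^4(F_5) has (q^(n+1) - 1)/(q - 1) points.
= 5^4 + 5^3 + 5^2 + 5^1 + 5^0
= 625 + 125 + 25 + 5 + 1
= 781

781


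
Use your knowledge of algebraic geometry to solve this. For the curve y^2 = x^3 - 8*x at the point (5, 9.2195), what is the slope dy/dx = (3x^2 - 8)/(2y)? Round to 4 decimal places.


Using implicit differentiation of y^2 = x^3 - 8*x:
2y * dy/dx = 3x^2 - 8
dy/dx = (3x^2 - 8)/(2y)
Numerator: 3*5^2 - 8 = 67
Denominator: 2*9.2195 = 18.439
dy/dx = 67/18.439 = 3.6336

3.6336


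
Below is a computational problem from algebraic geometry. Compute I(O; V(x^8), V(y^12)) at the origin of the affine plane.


The intersection multiplicity of V(x^a) and V(y^b) at the origin is:
I(O; V(x^8), V(y^12)) = dim_k(k[x,y]/(x^8, y^12))
A basis for k[x,y]/(x^8, y^12) is the set of monomials x^i * y^j
where 0 <= i < 8 and 0 <= j < 12.
The number of such monomials is 8 * 12 = 96

96


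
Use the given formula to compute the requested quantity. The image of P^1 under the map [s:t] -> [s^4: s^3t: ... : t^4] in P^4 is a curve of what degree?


The rational normal curve in P^4 is the image of P^1 under the 4-uple Veronese.
A general hyperplane in P^4 pulls back to a degree-4 form on P^1, which has 4 zeros,
so the curve meets a general hyperplane in 4 points. Degree = 4.

4


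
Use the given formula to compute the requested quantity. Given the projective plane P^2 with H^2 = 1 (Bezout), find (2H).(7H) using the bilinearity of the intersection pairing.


Using bilinearity of the intersection pairing on the projective plane P^2:
(aH).(bH) = ab * (H.H)
We have H^2 = 1 (Bezout).
D.E = (2H).(7H) = 2*7*1
= 14*1
= 14

14


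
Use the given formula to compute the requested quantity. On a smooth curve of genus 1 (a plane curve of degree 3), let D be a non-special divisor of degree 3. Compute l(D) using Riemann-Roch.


First, compute the genus of a smooth plane curve of degree 3:
g = (d-1)(d-2)/2 = (3-1)(3-2)/2 = 1
For a non-special divisor D (i.e., h^1(D) = 0), Riemann-Roch gives:
l(D) = deg(D) - g + 1
Since deg(D) = 3 >= 2g - 1 = 1, D is non-special.
l(D) = 3 - 1 + 1 = 3

3


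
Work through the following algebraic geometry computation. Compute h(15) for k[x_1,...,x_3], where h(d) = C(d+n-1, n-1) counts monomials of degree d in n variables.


The Hilbert function for the polynomial ring in 3 variables is:
h(d) = C(d+n-1, n-1)
h(15) = C(15+3-1, 3-1) = C(17, 2)
= 17! / (2! * 15!)
= 136

136


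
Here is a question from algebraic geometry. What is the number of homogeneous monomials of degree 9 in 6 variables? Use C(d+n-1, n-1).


The number of degree-9 monomials in 6 variables is C(d+n-1, n-1).
= C(9+6-1, 6-1) = C(14, 5)
= 2002

2002


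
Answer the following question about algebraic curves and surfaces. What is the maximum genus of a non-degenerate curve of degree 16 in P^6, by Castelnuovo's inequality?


Castelnuovo's bound: write d - 1 = m(r-1) + epsilon with 0 <= epsilon < r-1.
d - 1 = 16 - 1 = 15
r - 1 = 6 - 1 = 5
15 = 3*5 + 0, so m = 3, epsilon = 0
pi(d, r) = m(m-1)(r-1)/2 + m*epsilon
= 3*2*5/2 + 3*0
= 30/2 + 0
= 15 + 0 = 15

15


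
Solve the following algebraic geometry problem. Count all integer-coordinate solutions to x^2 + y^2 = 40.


Systematically check integer values of x where x^2 <= 40.
For each valid x, check if 40 - x^2 is a perfect square.
x=2: 40 - 4 = 36, sqrt = 6 (valid)
x=6: 40 - 36 = 4, sqrt = 2 (valid)
Total integer solutions found: 8

8


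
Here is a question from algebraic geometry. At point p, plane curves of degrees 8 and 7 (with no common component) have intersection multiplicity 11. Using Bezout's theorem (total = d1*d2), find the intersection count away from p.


By Bezout's theorem, the total intersection number is d1 * d2.
Total = 8 * 7 = 56
Intersection multiplicity at p = 11
Remaining intersections = 56 - 11 = 45

45


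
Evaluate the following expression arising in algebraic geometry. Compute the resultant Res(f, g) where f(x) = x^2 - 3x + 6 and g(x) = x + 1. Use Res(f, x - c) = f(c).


For Res(f, x - c), we evaluate f at x = c.
f(-1) = (-1)^2 - 3*(-1) + 6
= 1 + 3 + 6
= 4 + 6 = 10
Res(f, g) = 10

10


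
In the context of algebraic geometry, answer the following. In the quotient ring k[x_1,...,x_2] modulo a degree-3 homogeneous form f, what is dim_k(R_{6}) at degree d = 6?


For R = k[x_1,...,x_n]/(f) with f homogeneous of degree e:
The Hilbert series is (1 - t^e)/(1 - t)^n.
So h(d) = C(d+n-1, n-1) - C(d-e+n-1, n-1) for d >= e.
With n=2, e=3, d=6:
C(6+2-1, 2-1) = C(7, 1) = 7
C(6-3+2-1, 2-1) = C(4, 1) = 4
h(6) = 7 - 4 = 3

3


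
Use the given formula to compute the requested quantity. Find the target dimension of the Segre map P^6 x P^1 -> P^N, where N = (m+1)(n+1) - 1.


The Segre embedding maps P^m x P^n into P^N via
all products of coordinates from each factor.
N = (m+1)(n+1) - 1
N = (6+1)(1+1) - 1
N = 7*2 - 1
N = 14 - 1 = 13

13


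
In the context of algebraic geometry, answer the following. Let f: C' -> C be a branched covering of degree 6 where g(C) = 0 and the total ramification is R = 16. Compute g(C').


Riemann-Hurwitz formula: 2g' - 2 = d(2g - 2) + R
Given: d = 6, g = 0, R = 16
2g' - 2 = 6*(2*0 - 2) + 16
2g' - 2 = 6*(-2) + 16
2g' - 2 = -12 + 16 = 4
2g' = 6
g' = 3

3


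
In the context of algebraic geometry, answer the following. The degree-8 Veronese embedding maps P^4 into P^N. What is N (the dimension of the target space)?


The Veronese embedding v_d: P^n -> P^N maps each point to all
degree-d monomials in n+1 homogeneous coordinates.
N = C(n+d, d) - 1
N = C(4+8, 8) - 1
N = C(12, 8) - 1
C(12, 8) = 495
N = 495 - 1 = 494

494


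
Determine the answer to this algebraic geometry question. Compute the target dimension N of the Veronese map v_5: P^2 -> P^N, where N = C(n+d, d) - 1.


The Veronese embedding v_d: P^n -> P^N maps each point to all
degree-d monomials in n+1 homogeneous coordinates.
N = C(n+d, d) - 1
N = C(2+5, 5) - 1
N = C(7, 5) - 1
C(7, 5) = 21
N = 21 - 1 = 20

20


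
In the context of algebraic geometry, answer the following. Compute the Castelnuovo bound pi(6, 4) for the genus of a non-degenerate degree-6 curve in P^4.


Castelnuovo's bound: write d - 1 = m(r-1) + epsilon with 0 <= epsilon < r-1.
d - 1 = 6 - 1 = 5
r - 1 = 4 - 1 = 3
5 = 1*3 + 2, so m = 1, epsilon = 2
pi(d, r) = m(m-1)(r-1)/2 + m*epsilon
= 1*0*3/2 + 1*2
= 0/2 + 2
= 0 + 2 = 2

2


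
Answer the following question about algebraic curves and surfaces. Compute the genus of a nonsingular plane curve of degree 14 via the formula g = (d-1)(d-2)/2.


Using the genus formula for smooth plane curves:
g = (d-1)(d-2)/2
g = (14-1)(14-2)/2
g = 13*12/2
g = 156/2 = 78

78


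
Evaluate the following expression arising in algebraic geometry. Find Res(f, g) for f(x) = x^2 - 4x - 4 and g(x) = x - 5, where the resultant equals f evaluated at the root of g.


For Res(f, x - c), we evaluate f at x = c.
f(5) = 5^2 - 4*5 - 4
= 25 - 20 - 4
= 5 - 4 = 1
Res(f, g) = 1

1


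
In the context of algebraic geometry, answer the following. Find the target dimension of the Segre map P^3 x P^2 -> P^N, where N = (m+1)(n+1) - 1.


The Segre embedding maps P^m x P^n into P^N via
all products of coordinates from each factor.
N = (m+1)(n+1) - 1
N = (3+1)(2+1) - 1
N = 4*3 - 1
N = 12 - 1 = 11

11


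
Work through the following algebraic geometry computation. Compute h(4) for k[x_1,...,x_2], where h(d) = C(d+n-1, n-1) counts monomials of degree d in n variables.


The Hilbert function for the polynomial ring in 2 variables is:
h(d) = C(d+n-1, n-1)
h(4) = C(4+2-1, 2-1) = C(5, 1)
= 5! / (1! * 4!)
= 5

5


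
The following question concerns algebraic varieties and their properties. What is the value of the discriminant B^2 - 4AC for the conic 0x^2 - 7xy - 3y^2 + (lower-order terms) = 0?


The discriminant of a conic Ax^2 + Bxy + Cy^2 + ... = 0 is B^2 - 4AC.
B^2 = (-7)^2 = 49
4AC = 4*0*(-3) = 0
Discriminant = 49 + 0 = 49

49


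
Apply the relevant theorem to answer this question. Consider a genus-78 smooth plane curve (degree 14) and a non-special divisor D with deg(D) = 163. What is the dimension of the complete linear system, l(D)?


First, compute the genus of a smooth plane curve of degree 14:
g = (d-1)(d-2)/2 = (14-1)(14-2)/2 = 78
For a non-special divisor D (i.e., h^1(D) = 0), Riemann-Roch gives:
l(D) = deg(D) - g + 1
Since deg(D) = 163 >= 2g - 1 = 155, D is non-special.
l(D) = 163 - 78 + 1 = 86

86


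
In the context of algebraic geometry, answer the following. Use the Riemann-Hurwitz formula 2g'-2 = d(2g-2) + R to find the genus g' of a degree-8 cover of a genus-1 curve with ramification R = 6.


Riemann-Hurwitz formula: 2g' - 2 = d(2g - 2) + R
Given: d = 8, g = 1, R = 6
2g' - 2 = 8*(2*1 - 2) + 6
2g' - 2 = 8*0 + 6
2g' - 2 = 0 + 6 = 6
2g' = 8
g' = 4

4


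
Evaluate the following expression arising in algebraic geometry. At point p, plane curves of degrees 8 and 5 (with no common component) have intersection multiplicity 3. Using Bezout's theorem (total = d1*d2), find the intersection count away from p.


By Bezout's theorem, the total intersection number is d1 * d2.
Total = 8 * 5 = 40
Intersection multiplicity at p = 3
Remaining intersections = 40 - 3 = 37

37


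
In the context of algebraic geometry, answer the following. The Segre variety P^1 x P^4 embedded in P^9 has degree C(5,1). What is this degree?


The degree of the Segre variety P^1 x P^4 is C(m+n, m).
= C(5, 1)
= 5

5


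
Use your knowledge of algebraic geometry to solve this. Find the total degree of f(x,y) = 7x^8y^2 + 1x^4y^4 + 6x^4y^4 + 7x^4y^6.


Examine each term for its total degree (sum of exponents).
  Term '7x^8y^2' has total degree 8+2 = 10.
  Term '1x^4y^4' has total degree 4+4 = 8.
  Term '6x^4y^4' has total degree 4+4 = 8.
  Term '7x^4y^6' has total degree 4+6 = 10.
The maximum total degree among all terms is 10.

10


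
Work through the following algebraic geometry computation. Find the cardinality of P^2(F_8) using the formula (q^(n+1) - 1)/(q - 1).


P^2(F_8) has (q^(n+1) - 1)/(q - 1) points.
= 8^2 + 8^1 + 8^0
= 64 + 8 + 1
= 73

73


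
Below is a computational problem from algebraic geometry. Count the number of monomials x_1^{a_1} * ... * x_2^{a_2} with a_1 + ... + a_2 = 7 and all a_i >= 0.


The number of degree-7 monomials in 2 variables is C(d+n-1, n-1).
= C(7+2-1, 2-1) = C(8, 1)
= 8

8


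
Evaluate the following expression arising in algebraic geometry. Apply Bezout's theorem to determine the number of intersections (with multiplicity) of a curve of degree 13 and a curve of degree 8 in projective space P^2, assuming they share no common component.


Bezout's theorem states the intersection count equals the product of degrees.
Intersection count = 13 * 8 = 104

104


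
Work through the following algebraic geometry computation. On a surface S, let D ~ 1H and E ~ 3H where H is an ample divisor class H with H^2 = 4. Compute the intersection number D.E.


Using bilinearity of the intersection pairing on a surface S:
(aH).(bH) = ab * (H.H)
We have H^2 = 4.
D.E = (1H).(3H) = 1*3*4
= 3*4
= 12

12


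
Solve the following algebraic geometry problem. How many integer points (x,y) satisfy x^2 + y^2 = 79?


Systematically check integer values of x where x^2 <= 79.
For each valid x, check if 79 - x^2 is a perfect square.
Total integer solutions found: 0

0


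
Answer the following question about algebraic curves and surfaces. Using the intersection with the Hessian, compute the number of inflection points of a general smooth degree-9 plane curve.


For a general smooth plane curve C of degree d, the inflection points are
the intersection of C with its Hessian curve, which has degree 3(d-2).
By Bezout, the total intersection number is d * 3(d-2) = 9 * 21 = 189.
For a general curve every flex is ordinary, so each contributes
multiplicity 1 to C·Hess(C), and the number of distinct inflection
points is 3d(d-2).
Inflection points = 3*9*(9-2) = 3*9*7 = 189

189


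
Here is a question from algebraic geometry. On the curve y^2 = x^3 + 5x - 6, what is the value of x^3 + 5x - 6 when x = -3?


Compute x^3 + 5x - 6 at x = -3:
x^3 = (-3)^3 = -27
5*x = 5*(-3) = -15
Sum: -27 - 15 - 6 = -48

-48


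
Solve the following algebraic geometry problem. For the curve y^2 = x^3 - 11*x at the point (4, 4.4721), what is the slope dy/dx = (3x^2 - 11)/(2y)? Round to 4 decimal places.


Using implicit differentiation of y^2 = x^3 - 11*x:
2y * dy/dx = 3x^2 - 11
dy/dx = (3x^2 - 11)/(2y)
Numerator: 3*4^2 - 11 = 37
Denominator: 2*4.4721 = 8.9442
dy/dx = 37/8.9442 = 4.1368

4.1368


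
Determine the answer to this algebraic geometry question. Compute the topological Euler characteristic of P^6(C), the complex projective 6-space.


The complex projective space P^6 has one cell in each even real dimension 0, 2, ..., 12.
The cohomology groups are H^{2k}(P^6) = Z for k = 0,...,6, and 0 otherwise.
Euler characteristic = sum of Betti numbers = 1 per even-dimensional cohomology group.
chi(P^6) = 6 + 1 = 7

7


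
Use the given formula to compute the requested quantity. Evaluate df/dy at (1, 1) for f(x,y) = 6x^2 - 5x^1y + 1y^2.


df/dy = (-5)*x^1 + 2*1*y^1
At (1,1): (-5)*1^1 + 2*1*1^1
= -5 + 2
= -3

-3


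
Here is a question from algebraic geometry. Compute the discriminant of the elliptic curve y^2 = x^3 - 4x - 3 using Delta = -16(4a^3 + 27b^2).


Compute each component:
4a^3 = 4*(-4)^3 = 4*(-64) = -256
27b^2 = 27*(-3)^2 = 27*9 = 243
4a^3 + 27b^2 = -256 + 243 = -13
Delta = -16*(-13) = 208

208


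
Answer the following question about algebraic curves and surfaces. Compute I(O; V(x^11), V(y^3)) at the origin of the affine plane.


The intersection multiplicity of V(x^a) and V(y^b) at the origin is:
I(O; V(x^11), V(y^3)) = dim_k(k[x,y]/(x^11, y^3))
A basis for k[x,y]/(x^11, y^3) is the set of monomials x^i * y^j
where 0 <= i < 11 and 0 <= j < 3.
The number of such monomials is 11 * 3 = 33

33


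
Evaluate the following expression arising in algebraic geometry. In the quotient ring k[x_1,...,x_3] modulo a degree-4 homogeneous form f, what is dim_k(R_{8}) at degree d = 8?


For R = k[x_1,...,x_n]/(f) with f homogeneous of degree e:
The Hilbert series is (1 - t^e)/(1 - t)^n.
So h(d) = C(d+n-1, n-1) - C(d-e+n-1, n-1) for d >= e.
With n=3, e=4, d=8:
C(8+3-1, 3-1) = C(10, 2) = 45
C(8-4+3-1, 3-1) = C(6, 2) = 15
h(8) = 45 - 15 = 30

30


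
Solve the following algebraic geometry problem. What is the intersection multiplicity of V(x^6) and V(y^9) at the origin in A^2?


The intersection multiplicity of V(x^a) and V(y^b) at the origin is:
I(O; V(x^6), V(y^9)) = dim_k(k[x,y]/(x^6, y^9))
A basis for k[x,y]/(x^6, y^9) is the set of monomials x^i * y^j
where 0 <= i < 6 and 0 <= j < 9.
The number of such monomials is 6 * 9 = 54

54


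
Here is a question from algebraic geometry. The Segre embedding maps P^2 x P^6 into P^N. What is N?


The Segre embedding maps P^m x P^n into P^N via
all products of coordinates from each factor.
N = (m+1)(n+1) - 1
N = (2+1)(6+1) - 1
N = 3*7 - 1
N = 21 - 1 = 20

20


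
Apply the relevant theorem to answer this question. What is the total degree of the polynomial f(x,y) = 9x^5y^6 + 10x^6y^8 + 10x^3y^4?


Examine each term for its total degree (sum of exponents).
  Term '9x^5y^6' has total degree 5+6 = 11.
  Term '10x^6y^8' has total degree 6+8 = 14.
  Term '10x^3y^4' has total degree 3+4 = 7.
The maximum total degree among all terms is 14.

14


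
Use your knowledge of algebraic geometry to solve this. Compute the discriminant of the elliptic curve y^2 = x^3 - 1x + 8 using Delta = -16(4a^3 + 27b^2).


Compute each component:
4a^3 = 4*(-1)^3 = 4*(-1) = -4
27b^2 = 27*8^2 = 27*64 = 1728
4a^3 + 27b^2 = -4 + 1728 = 1724
Delta = -16*1724 = -27584

-27584


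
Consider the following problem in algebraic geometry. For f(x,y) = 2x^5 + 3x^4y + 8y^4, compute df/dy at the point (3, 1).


df/dy = 3*x^4 + 4*8*y^3
At (3,1): 3*3^4 + 4*8*1^3
= 243 + 32
= 275

275


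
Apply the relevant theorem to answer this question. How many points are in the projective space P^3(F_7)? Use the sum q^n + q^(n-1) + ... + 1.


P^3(F_7) has (q^(n+1) - 1)/(q - 1) points.
= 7^3 + 7^2 + 7^1 + 7^0
= 343 + 49 + 7 + 1
= 400

400


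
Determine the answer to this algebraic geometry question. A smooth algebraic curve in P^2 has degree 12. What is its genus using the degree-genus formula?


Using the genus formula for smooth plane curves:
g = (d-1)(d-2)/2
g = (12-1)(12-2)/2
g = 11*10/2
g = 110/2 = 55

55


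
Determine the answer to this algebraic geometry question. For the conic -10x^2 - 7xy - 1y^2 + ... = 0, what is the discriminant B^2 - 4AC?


The discriminant of a conic Ax^2 + Bxy + Cy^2 + ... = 0 is B^2 - 4AC.
B^2 = (-7)^2 = 49
4AC = 4*(-10)*(-1) = 40
Discriminant = 49 - 40 = 9

9


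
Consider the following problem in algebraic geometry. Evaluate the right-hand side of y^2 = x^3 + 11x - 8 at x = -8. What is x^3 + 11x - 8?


Compute x^3 + 11x - 8 at x = -8:
x^3 = (-8)^3 = -512
11*x = 11*(-8) = -88
Sum: -512 - 88 - 8 = -608

-608


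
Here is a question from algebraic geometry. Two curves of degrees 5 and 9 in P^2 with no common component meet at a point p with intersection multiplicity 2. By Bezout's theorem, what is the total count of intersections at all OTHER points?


By Bezout's theorem, the total intersection number is d1 * d2.
Total = 5 * 9 = 45
Intersection multiplicity at p = 2
Remaining intersections = 45 - 2 = 43

43


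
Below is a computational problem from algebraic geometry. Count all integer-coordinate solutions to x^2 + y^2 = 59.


Systematically check integer values of x where x^2 <= 59.
For each valid x, check if 59 - x^2 is a perfect square.
Total integer solutions found: 0

0


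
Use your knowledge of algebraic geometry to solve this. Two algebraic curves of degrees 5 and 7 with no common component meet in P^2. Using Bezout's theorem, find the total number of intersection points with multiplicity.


Bezout's theorem states the intersection count equals the product of degrees.
Intersection count = 5 * 7 = 35

35


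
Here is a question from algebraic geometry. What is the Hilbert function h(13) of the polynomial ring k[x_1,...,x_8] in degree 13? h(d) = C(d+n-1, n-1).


The Hilbert function for the polynomial ring in 8 variables is:
h(d) = C(d+n-1, n-1)
h(13) = C(13+8-1, 8-1) = C(20, 7)
= 20! / (7! * 13!)
= 77520

77520


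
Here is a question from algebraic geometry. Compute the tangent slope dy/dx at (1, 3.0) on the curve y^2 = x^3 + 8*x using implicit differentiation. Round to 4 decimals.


Using implicit differentiation of y^2 = x^3 + 8*x:
2y * dy/dx = 3x^2 + 8
dy/dx = (3x^2 + 8)/(2y)
Numerator: 3*1^2 + 8 = 11
Denominator: 2*3.0 = 6.0
dy/dx = 11/6.0 = 1.8333

1.8333


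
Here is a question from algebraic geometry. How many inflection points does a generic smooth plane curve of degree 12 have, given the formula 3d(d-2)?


For a general smooth plane curve C of degree d, the inflection points are
the intersection of C with its Hessian curve, which has degree 3(d-2).
By Bezout, the total intersection number is d * 3(d-2) = 12 * 30 = 360.
For a general curve every flex is ordinary, so each contributes
multiplicity 1 to C·Hess(C), and the number of distinct inflection
points is 3d(d-2).
Inflection points = 3*12*(12-2) = 3*12*10 = 360

360


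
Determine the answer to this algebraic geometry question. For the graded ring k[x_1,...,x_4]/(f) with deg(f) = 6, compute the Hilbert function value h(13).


For R = k[x_1,...,x_n]/(f) with f homogeneous of degree e:
The Hilbert series is (1 - t^e)/(1 - t)^n.
So h(d) = C(d+n-1, n-1) - C(d-e+n-1, n-1) for d >= e.
With n=4, e=6, d=13:
C(13+4-1, 4-1) = C(16, 3) = 560
C(13-6+4-1, 4-1) = C(10, 3) = 120
h(13) = 560 - 120 = 440

440


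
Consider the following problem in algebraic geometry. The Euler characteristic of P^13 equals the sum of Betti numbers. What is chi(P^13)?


The complex projective space P^13 has one cell in each even real dimension 0, 2, ..., 26.
The cohomology groups are H^{2k}(P^13) = Z for k = 0,...,13, and 0 otherwise.
Euler characteristic = sum of Betti numbers = 1 per even-dimensional cohomology group.
chi(P^13) = 13 + 1 = 14

14


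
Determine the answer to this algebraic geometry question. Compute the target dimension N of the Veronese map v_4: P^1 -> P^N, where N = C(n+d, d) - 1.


The Veronese embedding v_d: P^n -> P^N maps each point to all
degree-d monomials in n+1 homogeneous coordinates.
N = C(n+d, d) - 1
N = C(1+4, 4) - 1
N = C(5, 4) - 1
C(5, 4) = 5
N = 5 - 1 = 4

4


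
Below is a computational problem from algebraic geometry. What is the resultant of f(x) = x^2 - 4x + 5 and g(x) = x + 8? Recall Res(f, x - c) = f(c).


For Res(f, x - c), we evaluate f at x = c.
f(-8) = (-8)^2 - 4*(-8) + 5
= 64 + 32 + 5
= 96 + 5 = 101
Res(f, g) = 101

101


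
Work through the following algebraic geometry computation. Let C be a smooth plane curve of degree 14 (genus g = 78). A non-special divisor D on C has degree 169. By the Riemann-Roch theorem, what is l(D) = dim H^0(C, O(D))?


First, compute the genus of a smooth plane curve of degree 14:
g = (d-1)(d-2)/2 = (14-1)(14-2)/2 = 78
For a non-special divisor D (i.e., h^1(D) = 0), Riemann-Roch gives:
l(D) = deg(D) - g + 1
Since deg(D) = 169 >= 2g - 1 = 155, D is non-special.
l(D) = 169 - 78 + 1 = 92

92


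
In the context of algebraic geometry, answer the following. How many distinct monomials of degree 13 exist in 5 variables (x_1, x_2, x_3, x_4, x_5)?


The number of degree-13 monomials in 5 variables is C(d+n-1, n-1).
= C(13+5-1, 5-1) = C(17, 4)
= 2380

2380


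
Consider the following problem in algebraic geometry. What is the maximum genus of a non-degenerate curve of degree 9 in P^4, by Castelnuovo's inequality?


Castelnuovo's bound: write d - 1 = m(r-1) + epsilon with 0 <= epsilon < r-1.
d - 1 = 9 - 1 = 8
r - 1 = 4 - 1 = 3
8 = 2*3 + 2, so m = 2, epsilon = 2
pi(d, r) = m(m-1)(r-1)/2 + m*epsilon
= 2*1*3/2 + 2*2
= 6/2 + 4
= 3 + 4 = 7

7


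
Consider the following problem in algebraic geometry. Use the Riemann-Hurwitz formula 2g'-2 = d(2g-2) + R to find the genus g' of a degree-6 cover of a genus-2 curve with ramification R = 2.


Riemann-Hurwitz formula: 2g' - 2 = d(2g - 2) + R
Given: d = 6, g = 2, R = 2
2g' - 2 = 6*(2*2 - 2) + 2
2g' - 2 = 6*2 + 2
2g' - 2 = 12 + 2 = 14
2g' = 16
g' = 8

8


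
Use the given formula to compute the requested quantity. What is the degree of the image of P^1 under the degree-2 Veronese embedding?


The Veronese variety v_2(P^1) has degree d^r.
d^r = 2^1 = 2

2


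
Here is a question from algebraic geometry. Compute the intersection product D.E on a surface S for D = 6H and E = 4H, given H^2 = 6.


Using bilinearity of the intersection pairing on a surface S:
(aH).(bH) = ab * (H.H)
We have H^2 = 6.
D.E = (6H).(4H) = 6*4*6
= 24*6
= 144

144


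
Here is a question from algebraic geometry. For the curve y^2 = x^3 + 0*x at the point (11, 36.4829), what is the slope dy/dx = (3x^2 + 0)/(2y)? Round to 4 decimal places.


Using implicit differentiation of y^2 = x^3 + 0*x:
2y * dy/dx = 3x^2 + 0
dy/dx = (3x^2 + 0)/(2y)
Numerator: 3*11^2 + 0 = 363
Denominator: 2*36.4829 = 72.9658
dy/dx = 363/72.9658 = 4.9749

4.9749


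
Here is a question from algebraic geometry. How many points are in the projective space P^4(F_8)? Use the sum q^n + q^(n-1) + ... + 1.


P^4(F_8) has (q^(n+1) - 1)/(q - 1) points.
= 8^4 + 8^3 + 8^2 + 8^1 + 8^0
= 4096 + 512 + 64 + 8 + 1
= 4681

4681


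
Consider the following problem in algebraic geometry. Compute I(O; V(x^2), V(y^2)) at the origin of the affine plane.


The intersection multiplicity of V(x^a) and V(y^b) at the origin is:
I(O; V(x^2), V(y^2)) = dim_k(k[x,y]/(x^2, y^2))
A basis for k[x,y]/(x^2, y^2) is the set of monomials x^i * y^j
where 0 <= i < 2 and 0 <= j < 2.
The number of such monomials is 2 * 2 = 4

4


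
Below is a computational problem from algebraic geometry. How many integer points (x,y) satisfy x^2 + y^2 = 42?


Systematically check integer values of x where x^2 <= 42.
For each valid x, check if 42 - x^2 is a perfect square.
Total integer solutions found: 0

0


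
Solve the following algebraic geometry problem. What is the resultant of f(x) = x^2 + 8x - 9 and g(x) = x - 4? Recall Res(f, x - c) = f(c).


For Res(f, x - c), we evaluate f at x = c.
f(4) = 4^2 + 8*4 - 9
= 16 + 32 - 9
= 48 - 9 = 39
Res(f, g) = 39

39


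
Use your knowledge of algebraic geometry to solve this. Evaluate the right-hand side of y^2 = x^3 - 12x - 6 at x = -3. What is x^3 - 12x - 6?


Compute x^3 - 12x - 6 at x = -3:
x^3 = (-3)^3 = -27
(-12)*x = (-12)*(-3) = 36
Sum: -27 + 36 - 6 = 3

3


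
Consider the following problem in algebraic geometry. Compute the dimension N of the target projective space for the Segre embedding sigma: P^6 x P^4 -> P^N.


The Segre embedding maps P^m x P^n into P^N via
all products of coordinates from each factor.
N = (m+1)(n+1) - 1
N = (6+1)(4+1) - 1
N = 7*5 - 1
N = 35 - 1 = 34

34


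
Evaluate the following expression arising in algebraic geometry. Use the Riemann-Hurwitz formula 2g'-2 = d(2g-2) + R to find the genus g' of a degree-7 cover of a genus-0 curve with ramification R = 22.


Riemann-Hurwitz formula: 2g' - 2 = d(2g - 2) + R
Given: d = 7, g = 0, R = 22
2g' - 2 = 7*(2*0 - 2) + 22
2g' - 2 = 7*(-2) + 22
2g' - 2 = -14 + 22 = 8
2g' = 10
g' = 5

5


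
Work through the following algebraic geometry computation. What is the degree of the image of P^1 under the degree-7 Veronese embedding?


The Veronese variety v_7(P^1) has degree d^r.
d^r = 7^1 = 7

7


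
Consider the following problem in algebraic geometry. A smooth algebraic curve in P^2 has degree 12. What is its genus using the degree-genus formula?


Using the genus formula for smooth plane curves:
g = (d-1)(d-2)/2
g = (12-1)(12-2)/2
g = 11*10/2
g = 110/2 = 55

55


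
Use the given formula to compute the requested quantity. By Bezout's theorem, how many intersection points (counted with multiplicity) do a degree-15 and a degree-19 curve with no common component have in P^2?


Bezout's theorem states the intersection count equals the product of degrees.
Intersection count = 15 * 19 = 285

285


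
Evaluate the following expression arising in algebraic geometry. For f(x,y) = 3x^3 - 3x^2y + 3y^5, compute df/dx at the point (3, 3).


df/dx = 3*3*x^2 + 2*(-3)*x^1*y
At (3,3): 3*3*3^2 + 2*(-3)*3^1*3
= 81 - 54
= 27

27


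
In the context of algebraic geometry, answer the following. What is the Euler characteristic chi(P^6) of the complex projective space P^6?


The complex projective space P^6 has one cell in each even real dimension 0, 2, ..., 12.
The cohomology groups are H^{2k}(P^6) = Z for k = 0,...,6, and 0 otherwise.
Euler characteristic = sum of Betti numbers = 1 per even-dimensional cohomology group.
chi(P^6) = 6 + 1 = 7

7


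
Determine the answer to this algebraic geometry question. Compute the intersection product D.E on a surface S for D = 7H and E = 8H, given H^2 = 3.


Using bilinearity of the intersection pairing on a surface S:
(aH).(bH) = ab * (H.H)
We have H^2 = 3.
D.E = (7H).(8H) = 7*8*3
= 56*3
= 168

168


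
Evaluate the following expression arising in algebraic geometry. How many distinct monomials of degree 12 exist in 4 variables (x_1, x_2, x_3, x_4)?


The number of degree-12 monomials in 4 variables is C(d+n-1, n-1).
= C(12+4-1, 4-1) = C(15, 3)
= 455

455


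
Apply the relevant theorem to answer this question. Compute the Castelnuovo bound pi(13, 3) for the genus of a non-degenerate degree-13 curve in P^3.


Castelnuovo's bound: write d - 1 = m(r-1) + epsilon with 0 <= epsilon < r-1.
d - 1 = 13 - 1 = 12
r - 1 = 3 - 1 = 2
12 = 6*2 + 0, so m = 6, epsilon = 0
pi(d, r) = m(m-1)(r-1)/2 + m*epsilon
= 6*5*2/2 + 6*0
= 60/2 + 0
= 30 + 0 = 30

30


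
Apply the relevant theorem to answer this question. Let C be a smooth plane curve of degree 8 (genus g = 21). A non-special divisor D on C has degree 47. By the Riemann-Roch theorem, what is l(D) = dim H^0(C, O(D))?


First, compute the genus of a smooth plane curve of degree 8:
g = (d-1)(d-2)/2 = (8-1)(8-2)/2 = 21
For a non-special divisor D (i.e., h^1(D) = 0), Riemann-Roch gives:
l(D) = deg(D) - g + 1
Since deg(D) = 47 >= 2g - 1 = 41, D is non-special.
l(D) = 47 - 21 + 1 = 27

27


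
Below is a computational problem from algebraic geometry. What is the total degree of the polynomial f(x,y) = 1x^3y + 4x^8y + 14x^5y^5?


Examine each term for its total degree (sum of exponents).
  Term '1x^3y' has total degree 3+1 = 4.
  Term '4x^8y' has total degree 8+1 = 9.
  Term '14x^5y^5' has total degree 5+5 = 10.
The maximum total degree among all terms is 10.

10


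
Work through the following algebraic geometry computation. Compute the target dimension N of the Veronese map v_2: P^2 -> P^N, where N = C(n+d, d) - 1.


The Veronese embedding v_d: P^n -> P^N maps each point to all
degree-d monomials in n+1 homogeneous coordinates.
N = C(n+d, d) - 1
N = C(2+2, 2) - 1
N = C(4, 2) - 1
C(4, 2) = 6
N = 6 - 1 = 5

5


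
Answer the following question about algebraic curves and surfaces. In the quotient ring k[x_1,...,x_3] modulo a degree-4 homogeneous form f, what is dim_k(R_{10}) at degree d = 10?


For R = k[x_1,...,x_n]/(f) with f homogeneous of degree e:
The Hilbert series is (1 - t^e)/(1 - t)^n.
So h(d) = C(d+n-1, n-1) - C(d-e+n-1, n-1) for d >= e.
With n=3, e=4, d=10:
C(10+3-1, 3-1) = C(12, 2) = 66
C(10-4+3-1, 3-1) = C(8, 2) = 28
h(10) = 66 - 28 = 38

38


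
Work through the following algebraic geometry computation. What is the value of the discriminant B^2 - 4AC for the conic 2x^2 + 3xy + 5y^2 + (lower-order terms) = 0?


The discriminant of a conic Ax^2 + Bxy + Cy^2 + ... = 0 is B^2 - 4AC.
B^2 = 3^2 = 9
4AC = 4*2*5 = 40
Discriminant = 9 - 40 = -31

-31


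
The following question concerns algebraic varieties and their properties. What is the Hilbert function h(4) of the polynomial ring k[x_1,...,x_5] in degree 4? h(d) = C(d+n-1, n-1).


The Hilbert function for the polynomial ring in 5 variables is:
h(d) = C(d+n-1, n-1)
h(4) = C(4+5-1, 5-1) = C(8, 4)
= 8! / (4! * 4!)
= 70

70


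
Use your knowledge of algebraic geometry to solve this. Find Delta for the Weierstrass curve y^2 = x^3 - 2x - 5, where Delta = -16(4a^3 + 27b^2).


Compute each component:
4a^3 = 4*(-2)^3 = 4*(-8) = -32
27b^2 = 27*(-5)^2 = 27*25 = 675
4a^3 + 27b^2 = -32 + 675 = 643
Delta = -16*643 = -10288

-10288


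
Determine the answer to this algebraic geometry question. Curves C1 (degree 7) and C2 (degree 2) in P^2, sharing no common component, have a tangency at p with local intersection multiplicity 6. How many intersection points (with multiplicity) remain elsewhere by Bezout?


By Bezout's theorem, the total intersection number is d1 * d2.
Total = 7 * 2 = 14
Intersection multiplicity at p = 6
Remaining intersections = 14 - 6 = 8

8


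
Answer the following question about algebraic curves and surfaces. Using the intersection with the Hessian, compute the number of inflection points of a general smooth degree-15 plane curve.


For a general smooth plane curve C of degree d, the inflection points are
the intersection of C with its Hessian curve, which has degree 3(d-2).
By Bezout, the total intersection number is d * 3(d-2) = 15 * 39 = 585.
For a general curve every flex is ordinary, so each contributes
multiplicity 1 to C·Hess(C), and the number of distinct inflection
points is 3d(d-2).
Inflection points = 3*15*(15-2) = 3*15*13 = 585

585


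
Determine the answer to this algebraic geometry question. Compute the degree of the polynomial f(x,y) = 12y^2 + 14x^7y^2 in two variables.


Examine each term for its total degree (sum of exponents).
  Term '12y^2' has total degree 0+2 = 2.
  Term '14x^7y^2' has total degree 7+2 = 9.
The maximum total degree among all terms is 9.

9


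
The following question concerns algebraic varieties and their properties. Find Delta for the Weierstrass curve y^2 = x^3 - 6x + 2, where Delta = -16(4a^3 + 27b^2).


Compute each component:
4a^3 = 4*(-6)^3 = 4*(-216) = -864
27b^2 = 27*2^2 = 27*4 = 108
4a^3 + 27b^2 = -864 + 108 = -756
Delta = -16*(-756) = 12096

12096


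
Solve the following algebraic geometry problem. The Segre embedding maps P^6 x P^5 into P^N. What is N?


The Segre embedding maps P^m x P^n into P^N via
all products of coordinates from each factor.
N = (m+1)(n+1) - 1
N = (6+1)(5+1) - 1
N = 7*6 - 1
N = 42 - 1 = 41

41


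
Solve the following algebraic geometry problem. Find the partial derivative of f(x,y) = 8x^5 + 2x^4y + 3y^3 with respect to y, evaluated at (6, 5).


df/dy = 2*x^4 + 3*3*y^2
At (6,5): 2*6^4 + 3*3*5^2
= 2592 + 225
= 2817

2817


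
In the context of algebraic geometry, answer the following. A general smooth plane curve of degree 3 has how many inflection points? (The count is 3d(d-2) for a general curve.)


For a general smooth plane curve C of degree d, the inflection points are
the intersection of C with its Hessian curve, which has degree 3(d-2).
By Bezout, the total intersection number is d * 3(d-2) = 3 * 3 = 9.
For a general curve every flex is ordinary, so each contributes
multiplicity 1 to C·Hess(C), and the number of distinct inflection
points is 3d(d-2).
Inflection points = 3*3*(3-2) = 3*3*1 = 9

9


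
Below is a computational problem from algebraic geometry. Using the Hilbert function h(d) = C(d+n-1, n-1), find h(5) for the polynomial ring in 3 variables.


The Hilbert function for the polynomial ring in 3 variables is:
h(d) = C(d+n-1, n-1)
h(5) = C(5+3-1, 3-1) = C(7, 2)
= 7! / (2! * 5!)
= 21

21


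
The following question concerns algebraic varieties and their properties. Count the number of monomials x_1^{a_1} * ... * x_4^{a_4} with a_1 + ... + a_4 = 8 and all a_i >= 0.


The number of degree-8 monomials in 4 variables is C(d+n-1, n-1).
= C(8+4-1, 4-1) = C(11, 3)
= 165

165


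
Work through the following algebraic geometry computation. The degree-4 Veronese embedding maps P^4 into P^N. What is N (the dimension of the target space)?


The Veronese embedding v_d: P^n -> P^N maps each point to all
degree-d monomials in n+1 homogeneous coordinates.
N = C(n+d, d) - 1
N = C(4+4, 4) - 1
N = C(8, 4) - 1
C(8, 4) = 70
N = 70 - 1 = 69

69


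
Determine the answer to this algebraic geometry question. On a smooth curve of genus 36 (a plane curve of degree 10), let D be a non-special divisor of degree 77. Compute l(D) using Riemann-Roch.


First, compute the genus of a smooth plane curve of degree 10:
g = (d-1)(d-2)/2 = (10-1)(10-2)/2 = 36
For a non-special divisor D (i.e., h^1(D) = 0), Riemann-Roch gives:
l(D) = deg(D) - g + 1
Since deg(D) = 77 >= 2g - 1 = 71, D is non-special.
l(D) = 77 - 36 + 1 = 42

42


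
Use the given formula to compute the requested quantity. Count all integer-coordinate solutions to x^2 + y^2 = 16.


Systematically check integer values of x where x^2 <= 16.
For each valid x, check if 16 - x^2 is a perfect square.
x=0: 16 - 0 = 16, sqrt = 4 (valid)
x=4: 16 - 16 = 0, sqrt = 0 (valid)
Total integer solutions found: 4

4


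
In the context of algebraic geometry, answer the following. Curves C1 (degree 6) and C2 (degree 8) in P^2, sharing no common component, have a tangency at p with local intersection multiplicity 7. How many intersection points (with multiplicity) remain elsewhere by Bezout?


By Bezout's theorem, the total intersection number is d1 * d2.
Total = 6 * 8 = 48
Intersection multiplicity at p = 7
Remaining intersections = 48 - 7 = 41

41


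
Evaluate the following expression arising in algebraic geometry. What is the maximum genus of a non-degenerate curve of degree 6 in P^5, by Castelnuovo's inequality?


Castelnuovo's bound: write d - 1 = m(r-1) + epsilon with 0 <= epsilon < r-1.
d - 1 = 6 - 1 = 5
r - 1 = 5 - 1 = 4
5 = 1*4 + 1, so m = 1, epsilon = 1
pi(d, r) = m(m-1)(r-1)/2 + m*epsilon
= 1*0*4/2 + 1*1
= 0/2 + 1
= 0 + 1 = 1

1


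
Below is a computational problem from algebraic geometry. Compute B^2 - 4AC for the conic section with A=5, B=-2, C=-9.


The discriminant of a conic Ax^2 + Bxy + Cy^2 + ... = 0 is B^2 - 4AC.
B^2 = (-2)^2 = 4
4AC = 4*5*(-9) = -180
Discriminant = 4 + 180 = 184

184


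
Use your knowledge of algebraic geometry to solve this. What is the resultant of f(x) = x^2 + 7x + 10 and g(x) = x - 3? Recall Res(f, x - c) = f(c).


For Res(f, x - c), we evaluate f at x = c.
f(3) = 3^2 + 7*3 + 10
= 9 + 21 + 10
= 30 + 10 = 40
Res(f, g) = 40

40


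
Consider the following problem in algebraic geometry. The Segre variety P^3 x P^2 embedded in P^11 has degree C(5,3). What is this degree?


The degree of the Segre variety P^3 x P^2 is C(m+n, m).
= C(5, 3)
= 10

10


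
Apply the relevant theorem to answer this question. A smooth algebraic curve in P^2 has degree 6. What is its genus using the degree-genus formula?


Using the genus formula for smooth plane curves:
g = (d-1)(d-2)/2
g = (6-1)(6-2)/2
g = 5*4/2
g = 20/2 = 10

10


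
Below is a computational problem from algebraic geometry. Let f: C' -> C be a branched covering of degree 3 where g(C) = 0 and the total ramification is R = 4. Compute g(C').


Riemann-Hurwitz formula: 2g' - 2 = d(2g - 2) + R
Given: d = 3, g = 0, R = 4
2g' - 2 = 3*(2*0 - 2) + 4
2g' - 2 = 3*(-2) + 4
2g' - 2 = -6 + 4 = -2
2g' = 0
g' = 0

0


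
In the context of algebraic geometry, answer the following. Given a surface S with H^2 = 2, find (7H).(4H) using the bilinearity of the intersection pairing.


Using bilinearity of the intersection pairing on a surface S:
(aH).(bH) = ab * (H.H)
We have H^2 = 2.
D.E = (7H).(4H) = 7*4*2
= 28*2
= 56

56


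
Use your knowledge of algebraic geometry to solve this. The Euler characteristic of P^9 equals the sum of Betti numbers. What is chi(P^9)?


The complex projective space P^9 has one cell in each even real dimension 0, 2, ..., 18.
The cohomology groups are H^{2k}(P^9) = Z for k = 0,...,9, and 0 otherwise.
Euler characteristic = sum of Betti numbers = 1 per even-dimensional cohomology group.
chi(P^9) = 9 + 1 = 10

10


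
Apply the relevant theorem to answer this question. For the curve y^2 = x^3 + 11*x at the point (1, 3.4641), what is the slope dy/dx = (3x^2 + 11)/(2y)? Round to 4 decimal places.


Using implicit differentiation of y^2 = x^3 + 11*x:
2y * dy/dx = 3x^2 + 11
dy/dx = (3x^2 + 11)/(2y)
Numerator: 3*1^2 + 11 = 14
Denominator: 2*3.4641 = 6.9282
dy/dx = 14/6.9282 = 2.0207

2.0207


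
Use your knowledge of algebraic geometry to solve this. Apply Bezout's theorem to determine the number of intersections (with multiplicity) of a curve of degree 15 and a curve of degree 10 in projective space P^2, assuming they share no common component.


Bezout's theorem states the intersection count equals the product of degrees.
Intersection count = 15 * 10 = 150

150
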